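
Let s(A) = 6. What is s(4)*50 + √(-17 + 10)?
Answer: 300 + I*√7 ≈ 300.0 + 2.6458*I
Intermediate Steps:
s(4)*50 + √(-17 + 10) = 6*50 + √(-17 + 10) = 300 + √(-7) = 300 + I*√7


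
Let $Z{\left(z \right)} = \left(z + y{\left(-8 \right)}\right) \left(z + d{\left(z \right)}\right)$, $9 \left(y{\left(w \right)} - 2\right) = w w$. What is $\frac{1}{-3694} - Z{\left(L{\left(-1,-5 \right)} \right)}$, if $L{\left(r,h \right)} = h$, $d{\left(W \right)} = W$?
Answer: $\frac{1366771}{33246} \approx 41.111$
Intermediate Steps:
$y{\left(w \right)} = 2 + \frac{w^{2}}{9}$ ($y{\left(w \right)} = 2 + \frac{w w}{9} = 2 + \frac{w^{2}}{9}$)
$Z{\left(z \right)} = 2 z \left(\frac{82}{9} + z\right)$ ($Z{\left(z \right)} = \left(z + \left(2 + \frac{\left(-8\right)^{2}}{9}\right)\right) \left(z + z\right) = \left(z + \left(2 + \frac{1}{9} \cdot 64\right)\right) 2 z = \left(z + \left(2 + \frac{64}{9}\right)\right) 2 z = \left(z + \frac{82}{9}\right) 2 z = \left(\frac{82}{9} + z\right) 2 z = 2 z \left(\frac{82}{9} + z\right)$)
$\frac{1}{-3694} - Z{\left(L{\left(-1,-5 \right)} \right)} = \frac{1}{-3694} - \frac{2}{9} \left(-5\right) \left(82 + 9 \left(-5\right)\right) = - \frac{1}{3694} - \frac{2}{9} \left(-5\right) \left(82 - 45\right) = - \frac{1}{3694} - \frac{2}{9} \left(-5\right) 37 = - \frac{1}{3694} - - \frac{370}{9} = - \frac{1}{3694} + \frac{370}{9} = \frac{1366771}{33246}$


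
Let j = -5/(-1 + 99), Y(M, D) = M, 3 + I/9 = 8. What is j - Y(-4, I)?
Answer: 387/98 ≈ 3.9490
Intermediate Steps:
I = 45 (I = -27 + 9*8 = -27 + 72 = 45)
j = -5/98 ≈ -0.051020
j - Y(-4, I) = -5/98 - 1*(-4) = -5/98 + 4 = 387/98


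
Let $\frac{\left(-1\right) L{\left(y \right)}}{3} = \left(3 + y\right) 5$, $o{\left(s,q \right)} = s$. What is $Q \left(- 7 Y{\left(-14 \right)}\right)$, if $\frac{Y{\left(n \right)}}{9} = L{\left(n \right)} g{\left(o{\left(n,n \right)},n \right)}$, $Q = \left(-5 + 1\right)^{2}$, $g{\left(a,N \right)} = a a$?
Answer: $-32598720$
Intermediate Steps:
$g{\left(a,N \right)} = a^{2}$
$L{\left(y \right)} = -45 - 15 y$ ($L{\left(y \right)} = - 3 \left(3 + y\right) 5 = - 3 \left(15 + 5 y\right) = -45 - 15 y$)
$Q = 16$ ($Q = \left(-4\right)^{2} = 16$)
$Y{\left(n \right)} = 9 n^{2} \left(-45 - 15 n\right)$ ($Y{\left(n \right)} = 9 \left(-45 - 15 n\right) n^{2} = 9 n^{2} \left(-45 - 15 n\right)$)
$Q \left(- 7 Y{\left(-14 \right)}\right) = 16 \left(- 7 \cdot 135 \left(-14\right)^{2} \left(-3 - -14\right)\right) = 16 \left(- 7 \cdot 135 \cdot 196 \left(-3 + 14\right)\right) = 16 \left(- 7 \cdot 135 \cdot 196 \cdot 11\right) = 16 \left(\left(-7\right) 291060\right) = 16 \left(-2037420\right) = -32598720$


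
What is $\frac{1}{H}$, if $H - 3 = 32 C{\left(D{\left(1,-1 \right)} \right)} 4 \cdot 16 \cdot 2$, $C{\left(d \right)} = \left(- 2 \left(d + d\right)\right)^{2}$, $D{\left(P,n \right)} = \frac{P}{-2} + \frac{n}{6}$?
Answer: $\frac{9}{262171} \approx 3.4329 \cdot 10^{-5}$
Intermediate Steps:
$D{\left(P,n \right)} = - \frac{P}{2} + \frac{n}{6}$ ($D{\left(P,n \right)} = P \left(- \frac{1}{2}\right) + n \frac{1}{6} = - \frac{P}{2} + \frac{n}{6}$)
$C{\left(d \right)} = 16 d^{2}$ ($C{\left(d \right)} = \left(- 2 \cdot 2 d\right)^{2} = \left(- 4 d\right)^{2} = 16 d^{2}$)
$H = \frac{262171}{9}$ ($H = 3 + 32 \cdot 16 \left(\left(- \frac{1}{2}\right) 1 + \frac{1}{6} \left(-1\right)\right)^{2} \cdot 4 \cdot 16 \cdot 2 = 3 + 32 \cdot 16 \left(- \frac{1}{2} - \frac{1}{6}\right)^{2} \cdot 4 \cdot 32 = 3 + 32 \cdot 16 \left(- \frac{2}{3}\right)^{2} \cdot 4 \cdot 32 = 3 + 32 \cdot 16 \cdot \frac{4}{9} \cdot 4 \cdot 32 = 3 + 32 \cdot \frac{64}{9} \cdot 4 \cdot 32 = 3 + 32 \cdot \frac{256}{9} \cdot 32 = 3 + \frac{8192}{9} \cdot 32 = 3 + \frac{262144}{9} = \frac{262171}{9} \approx 29130.0$)
$\frac{1}{H} = \frac{1}{\frac{262171}{9}} = \frac{9}{262171}$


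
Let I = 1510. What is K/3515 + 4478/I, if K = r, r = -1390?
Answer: 1364127/530765 ≈ 2.5701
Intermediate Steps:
K = -1390
K/3515 + 4478/I = -1390/3515 + 4478/1510 = -1390*1/3515 + 4478*(1/1510) = -278/703 + 2239/755 = 1364127/530765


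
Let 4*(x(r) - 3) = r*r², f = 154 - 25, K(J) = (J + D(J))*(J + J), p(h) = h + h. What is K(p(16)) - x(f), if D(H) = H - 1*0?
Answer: -2130317/4 ≈ -5.3258e+5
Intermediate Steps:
D(H) = H (D(H) = H + 0 = H)
p(h) = 2*h
K(J) = 4*J² (K(J) = (J + J)*(J + J) = (2*J)*(2*J) = 4*J²)
f = 129
x(r) = 3 + r³/4 (x(r) = 3 + (r*r²)/4 = 3 + r³/4)
K(p(16)) - x(f) = 4*(2*16)² - (3 + (¼)*129³) = 4*32² - (3 + (¼)*2146689) = 4*1024 - (3 + 2146689/4) = 4096 - 1*2146701/4 = 4096 - 2146701/4 = -2130317/4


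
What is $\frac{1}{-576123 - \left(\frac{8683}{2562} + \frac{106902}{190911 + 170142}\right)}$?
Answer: $- \frac{14682822}{8459165568727} \approx -1.7357 \cdot 10^{-6}$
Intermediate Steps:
$\frac{1}{-576123 - \left(\frac{8683}{2562} + \frac{106902}{190911 + 170142}\right)} = \frac{1}{-576123 - \left(\frac{8683}{2562} + \frac{106902}{361053}\right)} = \frac{1}{-576123 - \frac{54109621}{14682822}} = \frac{1}{- \frac{8459165568727}{14682822}} = - \frac{14682822}{8459165568727}$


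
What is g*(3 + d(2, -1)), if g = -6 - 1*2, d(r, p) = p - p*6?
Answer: -64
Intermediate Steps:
d(r, p) = -5*p (d(r, p) = p - 6*p = -5*p)
g = -8 (g = -6 - 2 = -8)
g*(3 + d(2, -1)) = -8*(3 - 5*(-1)) = -8*(3 + 5) = -8*8 = -64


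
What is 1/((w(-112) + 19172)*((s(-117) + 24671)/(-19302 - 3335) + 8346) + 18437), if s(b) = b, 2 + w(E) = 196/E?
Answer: 22637/3621373542795 ≈ 6.2509e-9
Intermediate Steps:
w(E) = -2 + 196/E
1/((w(-112) + 19172)*((s(-117) + 24671)/(-19302 - 3335) + 8346) + 18437) = 1/(((-2 + 196/(-112)) + 19172)*((-117 + 24671)/(-19302 - 3335) + 8346) + 18437) = 1/(((-2 + 196*(-1/112)) + 19172)*(24554/(-22637) + 8346) + 18437) = 1/(((-2 - 7/4) + 19172)*(24554*(-1/22637) + 8346) + 18437) = 1/((-15/4 + 19172)*(-24554/22637 + 8346) + 18437) = 1/((76673/4)*(188903848/22637) + 18437) = 1/(3620956184426/22637 + 18437) = 1/(3621373542795/22637) = 22637/3621373542795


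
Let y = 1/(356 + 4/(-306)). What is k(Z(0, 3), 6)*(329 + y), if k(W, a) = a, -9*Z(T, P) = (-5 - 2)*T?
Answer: 53758401/27233 ≈ 1974.0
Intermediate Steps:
Z(T, P) = 7*T/9 (Z(T, P) = -(-5 - 2)*T/9 = -(-7)*T/9 = 7*T/9)
y = 153/54466 (y = 1/(356 + 4*(-1/306)) = 1/(356 - 2/153) = 1/(54466/153) = 153/54466 ≈ 0.0028091)
k(Z(0, 3), 6)*(329 + y) = 6*(329 + 153/54466) = 6*(17919467/54466) = 53758401/27233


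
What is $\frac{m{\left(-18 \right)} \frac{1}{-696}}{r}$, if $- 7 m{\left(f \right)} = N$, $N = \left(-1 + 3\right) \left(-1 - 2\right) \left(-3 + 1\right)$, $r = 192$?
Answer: $\frac{1}{77952} \approx 1.2828 \cdot 10^{-5}$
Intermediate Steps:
$N = 12$ ($N = 2 \left(-3\right) \left(-2\right) = \left(-6\right) \left(-2\right) = 12$)
$m{\left(f \right)} = - \frac{12}{7}$ ($m{\left(f \right)} = \left(- \frac{1}{7}\right) 12 = - \frac{12}{7}$)
$\frac{m{\left(-18 \right)} \frac{1}{-696}}{r} = \frac{\left(- \frac{12}{7}\right) \frac{1}{-696}}{192} = \left(- \frac{12}{7}\right) \left(- \frac{1}{696}\right) \frac{1}{192} = \frac{1}{406} \cdot \frac{1}{192} = \frac{1}{77952}$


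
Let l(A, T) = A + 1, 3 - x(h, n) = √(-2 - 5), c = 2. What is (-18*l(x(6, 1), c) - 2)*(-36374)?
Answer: 2691676 - 654732*I*√7 ≈ 2.6917e+6 - 1.7323e+6*I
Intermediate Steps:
x(h, n) = 3 - I*√7 (x(h, n) = 3 - √(-2 - 5) = 3 - √(-7) = 3 - I*√7)
l(A, T) = 1 + A
(-18*l(x(6, 1), c) - 2)*(-36374) = (-18*(1 + (3 - I*√7)) - 2)*(-36374) = (-18*(4 - I*√7) - 2)*(-36374) = (-3*(24 - 6*I*√7) - 2)*(-36374) = ((-72 + 18*I*√7) - 2)*(-36374) = (-74 + 18*I*√7)*(-36374) = 2691676 - 654732*I*√7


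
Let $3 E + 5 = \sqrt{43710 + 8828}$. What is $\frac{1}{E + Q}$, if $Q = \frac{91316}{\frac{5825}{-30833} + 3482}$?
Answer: $- \frac{2547483191340062997}{542935927776426951577} + \frac{34575082597835283 \sqrt{52538}}{542935927776426951577} \approx 0.0099045$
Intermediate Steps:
$Q = \frac{2815546228}{107354681}$ ($Q = \frac{91316}{5825 \left(- \frac{1}{30833}\right) + 3482} = \frac{91316}{- \frac{5825}{30833} + 3482} = \frac{91316}{\frac{107354681}{30833}} = 91316 \cdot \frac{30833}{107354681} = \frac{2815546228}{107354681} \approx 26.227$)
$E = - \frac{5}{3} + \frac{\sqrt{52538}}{3}$ ($E = - \frac{5}{3} + \frac{\sqrt{43710 + 8828}}{3} = - \frac{5}{3} + \frac{\sqrt{52538}}{3} \approx 74.737$)
$\frac{1}{E + Q} = \frac{1}{\left(- \frac{5}{3} + \frac{\sqrt{52538}}{3}\right) + \frac{2815546228}{107354681}} = \frac{1}{\frac{7909865279}{322064043} + \frac{\sqrt{52538}}{3}}$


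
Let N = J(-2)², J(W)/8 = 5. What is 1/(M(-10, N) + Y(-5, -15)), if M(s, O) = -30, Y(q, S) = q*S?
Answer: 1/45 ≈ 0.022222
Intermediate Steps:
J(W) = 40 (J(W) = 8*5 = 40)
Y(q, S) = S*q
N = 1600 (N = 40² = 1600)
1/(M(-10, N) + Y(-5, -15)) = 1/(-30 - 15*(-5)) = 1/(-30 + 75) = 1/45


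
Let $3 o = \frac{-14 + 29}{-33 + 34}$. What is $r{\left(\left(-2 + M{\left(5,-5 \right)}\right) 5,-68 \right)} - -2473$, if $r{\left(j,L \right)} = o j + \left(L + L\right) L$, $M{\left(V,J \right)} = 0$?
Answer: $11671$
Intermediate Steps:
$o = 5$ ($o = \frac{\left(-14 + 29\right) \frac{1}{-33 + 34}}{3} = \frac{15 \cdot 1^{-1}}{3} = \frac{15 \cdot 1}{3} = \frac{1}{3} \cdot 15 = 5$)
$r{\left(j,L \right)} = 2 L^{2} + 5 j$ ($r{\left(j,L \right)} = 5 j + \left(L + L\right) L = 5 j + 2 L L = 5 j + 2 L^{2} = 2 L^{2} + 5 j$)
$r{\left(\left(-2 + M{\left(5,-5 \right)}\right) 5,-68 \right)} - -2473 = \left(2 \left(-68\right)^{2} + 5 \left(-2 + 0\right) 5\right) - -2473 = \left(2 \cdot 4624 + 5 \left(\left(-2\right) 5\right)\right) + 2473 = \left(9248 + 5 \left(-10\right)\right) + 2473 = \left(9248 - 50\right) + 2473 = 9198 + 2473 = 11671$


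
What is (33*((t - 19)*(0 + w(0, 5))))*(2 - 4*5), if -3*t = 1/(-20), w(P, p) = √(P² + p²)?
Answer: 112761/2 ≈ 56381.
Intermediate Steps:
t = 1/60 (t = -⅓/(-20) = -⅓*(-1/20) = 1/60 ≈ 0.016667)
(33*((t - 19)*(0 + w(0, 5))))*(2 - 4*5) = (33*((1/60 - 19)*(0 + √(0² + 5²))))*(2 - 4*5) = (33*(-1139*(0 + √(0 + 25))/60))*(2 - 20) = (33*(-1139*(0 + √25)/60))*(-18) = (33*(-1139*(0 + 5)/60))*(-18) = (33*(-1139/60*5))*(-18) = (33*(-1139/12))*(-18) = -12529/4*(-18) = 112761/2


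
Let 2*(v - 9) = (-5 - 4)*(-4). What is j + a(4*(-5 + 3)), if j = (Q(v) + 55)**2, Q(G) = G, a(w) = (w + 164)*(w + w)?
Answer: 4228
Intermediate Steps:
a(w) = 2*w*(164 + w) (a(w) = (164 + w)*(2*w) = 2*w*(164 + w))
v = 27 (v = 9 + ((-5 - 4)*(-4))/2 = 9 + (-9*(-4))/2 = 9 + (1/2)*36 = 9 + 18 = 27)
j = 6724 (j = (27 + 55)**2 = 82**2 = 6724)
j + a(4*(-5 + 3)) = 6724 + 2*(4*(-5 + 3))*(164 + 4*(-5 + 3)) = 6724 + 2*(4*(-2))*(164 + 4*(-2)) = 6724 + 2*(-8)*(164 - 8) = 6724 + 2*(-8)*156 = 6724 - 2496 = 4228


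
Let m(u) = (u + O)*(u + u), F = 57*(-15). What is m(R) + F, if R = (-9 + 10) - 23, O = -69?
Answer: 3149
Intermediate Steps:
R = -22 (R = 1 - 23 = -22)
F = -855
m(u) = 2*u*(-69 + u) (m(u) = (u - 69)*(u + u) = (-69 + u)*(2*u) = 2*u*(-69 + u))
m(R) + F = 2*(-22)*(-69 - 22) - 855 = 2*(-22)*(-91) - 855 = 4004 - 855 = 3149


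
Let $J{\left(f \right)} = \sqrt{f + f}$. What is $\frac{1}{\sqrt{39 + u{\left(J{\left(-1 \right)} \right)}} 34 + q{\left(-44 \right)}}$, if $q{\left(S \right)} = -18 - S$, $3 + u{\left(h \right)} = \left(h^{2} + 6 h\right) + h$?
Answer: $- \frac{125541}{202885414} + \frac{164169 \sqrt{34 + 7 i \sqrt{2}}}{202885414} + \frac{26299 i \sqrt{2}}{202885414} - \frac{34391 i \sqrt{2} \sqrt{34 + 7 i \sqrt{2}}}{202885414} \approx 0.0043496 - 0.00054907 i$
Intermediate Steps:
$J{\left(f \right)} = \sqrt{2} \sqrt{f}$ ($J{\left(f \right)} = \sqrt{2 f} = \sqrt{2} \sqrt{f}$)
$u{\left(h \right)} = -3 + h^{2} + 7 h$ ($u{\left(h \right)} = -3 + \left(\left(h^{2} + 6 h\right) + h\right) = -3 + \left(h^{2} + 7 h\right) = -3 + h^{2} + 7 h$)
$\frac{1}{\sqrt{39 + u{\left(J{\left(-1 \right)} \right)}} 34 + q{\left(-44 \right)}} = \frac{1}{\sqrt{39 + \left(-3 + \left(\sqrt{2} \sqrt{-1}\right)^{2} + 7 \sqrt{2} \sqrt{-1}\right)} 34 - -26} = \frac{1}{\sqrt{39 + \left(-3 + \left(\sqrt{2} i\right)^{2} + 7 \sqrt{2} i\right)} 34 + \left(-18 + 44\right)} = \frac{1}{\sqrt{39 + \left(-3 + \left(i \sqrt{2}\right)^{2} + 7 i \sqrt{2}\right)} 34 + 26} = \frac{1}{\sqrt{39 - \left(5 - 7 i \sqrt{2}\right)} 34 + 26} = \frac{1}{\sqrt{34 + 7 i \sqrt{2}} \cdot 34 + 26} = \frac{1}{34 \sqrt{34 + 7 i \sqrt{2}} + 26} = \frac{1}{26 + 34 \sqrt{34 + 7 i \sqrt{2}}}$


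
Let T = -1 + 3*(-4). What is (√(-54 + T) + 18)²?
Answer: (18 + I*√67)² ≈ 257.0 + 294.67*I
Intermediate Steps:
T = -13 (T = -1 - 12 = -13)
(√(-54 + T) + 18)² = (√(-54 - 13) + 18)² = (√(-67) + 18)² = (I*√67 + 18)² = (18 + I*√67)²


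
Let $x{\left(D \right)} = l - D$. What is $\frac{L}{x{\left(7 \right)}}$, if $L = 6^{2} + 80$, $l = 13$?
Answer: $\frac{58}{3} \approx 19.333$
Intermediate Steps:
$x{\left(D \right)} = 13 - D$
$L = 116$ ($L = 36 + 80 = 116$)
$\frac{L}{x{\left(7 \right)}} = \frac{116}{13 - 7} = \frac{116}{6} = 116 \cdot \frac{1}{6} = \frac{58}{3}$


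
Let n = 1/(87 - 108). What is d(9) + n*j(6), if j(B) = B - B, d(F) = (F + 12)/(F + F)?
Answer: 7/6 ≈ 1.1667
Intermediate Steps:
d(F) = (12 + F)/(2*F) (d(F) = (12 + F)/((2*F)) = (12 + F)*(1/(2*F)) = (12 + F)/(2*F))
j(B) = 0
n = -1/21 (n = 1/(-21) = -1/21 ≈ -0.047619)
d(9) + n*j(6) = (½)*(12 + 9)/9 - 1/21*0 = (½)*(⅑)*21 + 0 = 7/6 + 0 = 7/6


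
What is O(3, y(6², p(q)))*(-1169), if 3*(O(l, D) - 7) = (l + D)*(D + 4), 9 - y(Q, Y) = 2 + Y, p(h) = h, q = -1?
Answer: -59619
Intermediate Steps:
y(Q, Y) = 7 - Y (y(Q, Y) = 9 - (2 + Y) = 9 + (-2 - Y) = 7 - Y)
O(l, D) = 7 + (4 + D)*(D + l)/3 (O(l, D) = 7 + ((l + D)*(D + 4))/3 = 7 + ((D + l)*(4 + D))/3 = 7 + ((4 + D)*(D + l))/3 = 7 + (4 + D)*(D + l)/3)
O(3, y(6², p(q)))*(-1169) = (7 + (7 - 1*(-1))²/3 + 4*(7 - 1*(-1))/3 + (4/3)*3 + (⅓)*(7 - 1*(-1))*3)*(-1169) = (7 + (7 + 1)²/3 + 4*(7 + 1)/3 + 4 + (⅓)*(7 + 1)*3)*(-1169) = (7 + (⅓)*8² + (4/3)*8 + 4 + (⅓)*8*3)*(-1169) = (7 + (⅓)*64 + 32/3 + 4 + 8)*(-1169) = (7 + 64/3 + 32/3 + 4 + 8)*(-1169) = 51*(-1169) = -59619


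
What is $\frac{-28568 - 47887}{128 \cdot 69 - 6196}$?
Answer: $- \frac{76455}{2636} \approx -29.004$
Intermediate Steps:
$\frac{-28568 - 47887}{128 \cdot 69 - 6196} = - \frac{76455}{8832 - 6196} = - \frac{76455}{2636}$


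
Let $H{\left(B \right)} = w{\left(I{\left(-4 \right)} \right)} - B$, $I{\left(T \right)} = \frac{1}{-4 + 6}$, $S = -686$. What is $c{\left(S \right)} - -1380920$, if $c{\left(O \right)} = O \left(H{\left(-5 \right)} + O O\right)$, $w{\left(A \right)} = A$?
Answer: $-321451709$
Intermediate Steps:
$I{\left(T \right)} = \frac{1}{2}$
$H{\left(B \right)} = \frac{1}{2} - B$
$c{\left(O \right)} = O \left(\frac{11}{2} + O^{2}\right)$ ($c{\left(O \right)} = O \left(\left(\frac{1}{2} - -5\right) + O O\right) = O \left(\left(\frac{1}{2} + 5\right) + O^{2}\right) = O \left(\frac{11}{2} + O^{2}\right)$)
$c{\left(S \right)} - -1380920 = - 686 \left(\frac{11}{2} + \left(-686\right)^{2}\right) - -1380920 = - 686 \left(\frac{11}{2} + 470596\right) + 1380920 = \left(-686\right) \frac{941203}{2} + 1380920 = -322832629 + 1380920 = -321451709$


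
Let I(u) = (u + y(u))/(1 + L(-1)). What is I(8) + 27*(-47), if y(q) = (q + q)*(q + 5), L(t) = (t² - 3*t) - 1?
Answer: -1215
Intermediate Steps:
L(t) = -1 + t² - 3*t
y(q) = 2*q*(5 + q) (y(q) = (2*q)*(5 + q) = 2*q*(5 + q))
I(u) = u/4 + u*(5 + u)/2 (I(u) = (u + 2*u*(5 + u))/(1 + (-1 + (-1)² - 3*(-1))) = (u + 2*u*(5 + u))/(1 + (-1 + 1 + 3)) = (u + 2*u*(5 + u))/(1 + 3) = (u + 2*u*(5 + u))/4 = (u + 2*u*(5 + u))*(¼) = u/4 + u*(5 + u)/2)
I(8) + 27*(-47) = (¼)*8*(11 + 2*8) + 27*(-47) = (¼)*8*(11 + 16) - 1269 = (¼)*8*27 - 1269 = 54 - 1269 = -1215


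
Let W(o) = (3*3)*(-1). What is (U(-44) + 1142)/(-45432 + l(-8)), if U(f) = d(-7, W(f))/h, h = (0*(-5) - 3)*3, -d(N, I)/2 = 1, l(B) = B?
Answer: -257/10224 ≈ -0.025137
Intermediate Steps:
W(o) = -9 (W(o) = 9*(-1) = -9)
d(N, I) = -2 (d(N, I) = -2*1 = -2)
h = -9 (h = (0 - 3)*3 = -3*3 = -9)
U(f) = 2/9 (U(f) = -2/(-9) = -2*(-⅑) = 2/9)
(U(-44) + 1142)/(-45432 + l(-8)) = (2/9 + 1142)/(-45432 - 8) = (10280/9)/(-45440) = (10280/9)*(-1/45440) = -257/10224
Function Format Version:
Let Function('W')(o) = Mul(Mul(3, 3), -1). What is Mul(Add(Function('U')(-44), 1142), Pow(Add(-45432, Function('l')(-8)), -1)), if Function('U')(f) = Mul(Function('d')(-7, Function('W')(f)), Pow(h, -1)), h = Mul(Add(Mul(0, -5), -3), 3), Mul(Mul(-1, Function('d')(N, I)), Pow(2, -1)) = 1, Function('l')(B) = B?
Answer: Rational(-257, 10224) ≈ -0.025137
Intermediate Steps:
Function('W')(o) = -9 (Function('W')(o) = Mul(9, -1) = -9)
Function('d')(N, I) = -2 (Function('d')(N, I) = Mul(-2, 1) = -2)
h = -9 (h = Mul(Add(0, -3), 3) = Mul(-3, 3) = -9)
Function('U')(f) = Rational(2, 9) (Function('U')(f) = Mul(-2, Pow(-9, -1)) = Mul(-2, Rational(-1, 9)) = Rational(2, 9))
Mul(Add(Function('U')(-44), 1142), Pow(Add(-45432, Function('l')(-8)), -1)) = Mul(Add(Rational(2, 9), 1142), Pow(Add(-45432, -8), -1)) = Mul(Rational(10280, 9), Pow(-45440, -1)) = Mul(Rational(10280, 9), Rational(-1, 45440)) = Rational(-257, 10224)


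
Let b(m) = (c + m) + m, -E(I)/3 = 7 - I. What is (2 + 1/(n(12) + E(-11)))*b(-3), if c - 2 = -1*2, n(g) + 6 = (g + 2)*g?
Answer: -217/18 ≈ -12.056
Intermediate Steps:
n(g) = -6 + g*(2 + g) (n(g) = -6 + (g + 2)*g = -6 + (2 + g)*g = -6 + g*(2 + g))
E(I) = -21 + 3*I (E(I) = -3*(7 - I) = -21 + 3*I)
c = 0 (c = 2 - 1*2 = 2 - 2 = 0)
b(m) = 2*m (b(m) = (0 + m) + m = m + m = 2*m)
(2 + 1/(n(12) + E(-11)))*b(-3) = (2 + 1/((-6 + 12² + 2*12) + (-21 + 3*(-11))))*(2*(-3)) = (2 + 1/((-6 + 144 + 24) + (-21 - 33)))*(-6) = (2 + 1/(162 - 54))*(-6) = (2 + 1/108)*(-6) = (217/108)*(-6) = -217/18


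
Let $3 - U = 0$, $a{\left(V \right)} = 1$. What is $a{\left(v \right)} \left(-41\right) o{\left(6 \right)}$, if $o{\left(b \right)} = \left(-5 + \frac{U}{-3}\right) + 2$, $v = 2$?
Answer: $164$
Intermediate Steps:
$U = 3$ ($U = 3 - 0 = 3 + 0 = 3$)
$o{\left(b \right)} = -4$ ($o{\left(b \right)} = \left(-5 + \frac{3}{-3}\right) + 2 = \left(-5 + 3 \left(- \frac{1}{3}\right)\right) + 2 = \left(-5 - 1\right) + 2 = -6 + 2 = -4$)
$a{\left(v \right)} \left(-41\right) o{\left(6 \right)} = 1 \left(-41\right) \left(-4\right) = \left(-41\right) \left(-4\right) = 164$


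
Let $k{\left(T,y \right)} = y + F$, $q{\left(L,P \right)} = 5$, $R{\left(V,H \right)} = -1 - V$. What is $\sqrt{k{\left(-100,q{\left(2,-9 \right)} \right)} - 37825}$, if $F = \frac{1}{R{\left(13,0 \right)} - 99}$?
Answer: $\frac{i \sqrt{482923693}}{113} \approx 194.47 i$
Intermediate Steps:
$F = - \frac{1}{113}$ ($F = \frac{1}{\left(-1 - 13\right) - 99} = \frac{1}{-14 - 99} = \frac{1}{-113} = - \frac{1}{113} \approx -0.0088496$)
$k{\left(T,y \right)} = - \frac{1}{113} + y$ ($k{\left(T,y \right)} = y - \frac{1}{113} = - \frac{1}{113} + y$)
$\sqrt{k{\left(-100,q{\left(2,-9 \right)} \right)} - 37825} = \sqrt{\left(- \frac{1}{113} + 5\right) - 37825} = \sqrt{\frac{564}{113} - 37825} = \sqrt{- \frac{4273661}{113}} = \frac{i \sqrt{482923693}}{113}$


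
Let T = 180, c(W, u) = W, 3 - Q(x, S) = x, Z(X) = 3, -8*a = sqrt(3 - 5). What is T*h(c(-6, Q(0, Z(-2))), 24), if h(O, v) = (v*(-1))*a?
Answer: 540*I*sqrt(2) ≈ 763.68*I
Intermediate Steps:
a = -I*sqrt(2)/8 (a = -sqrt(3 - 5)/8 = -I*sqrt(2)/8 ≈ -0.17678*I)
Q(x, S) = 3 - x
h(O, v) = I*v*sqrt(2)/8 (h(O, v) = (v*(-1))*(-I*sqrt(2)/8) = (-v)*(-I*sqrt(2)/8) = I*v*sqrt(2)/8)
T*h(c(-6, Q(0, Z(-2))), 24) = 180*((1/8)*I*24*sqrt(2)) = 180*(3*I*sqrt(2)) = 540*I*sqrt(2)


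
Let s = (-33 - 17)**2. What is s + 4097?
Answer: 6597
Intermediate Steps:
s = 2500 (s = (-50)**2 = 2500)
s + 4097 = 2500 + 4097 = 6597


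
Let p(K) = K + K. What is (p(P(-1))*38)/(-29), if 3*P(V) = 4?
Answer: -304/87 ≈ -3.4943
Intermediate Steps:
P(V) = 4/3 (P(V) = (⅓)*4 = 4/3)
p(K) = 2*K
(p(P(-1))*38)/(-29) = ((2*(4/3))*38)/(-29) = ((8/3)*38)*(-1/29) = (304/3)*(-1/29) = -304/87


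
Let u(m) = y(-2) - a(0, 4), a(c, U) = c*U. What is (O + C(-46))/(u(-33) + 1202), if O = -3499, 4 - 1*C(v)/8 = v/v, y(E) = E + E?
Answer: -3475/1198 ≈ -2.9007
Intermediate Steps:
y(E) = 2*E
C(v) = 24 (C(v) = 32 - 8*v/v = 32 - 8*1 = 32 - 8 = 24)
a(c, U) = U*c
u(m) = -4 (u(m) = 2*(-2) - 4*0 = -4 - 1*0 = -4 + 0 = -4)
(O + C(-46))/(u(-33) + 1202) = (-3499 + 24)/(-4 + 1202) = -3475/1198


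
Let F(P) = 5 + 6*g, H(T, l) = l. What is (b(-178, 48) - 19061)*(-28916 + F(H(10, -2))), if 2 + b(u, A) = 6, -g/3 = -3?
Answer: 549927849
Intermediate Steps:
g = 9 (g = -3*(-3) = 9)
b(u, A) = 4 (b(u, A) = -2 + 6 = 4)
F(P) = 59 (F(P) = 5 + 6*9 = 5 + 54 = 59)
(b(-178, 48) - 19061)*(-28916 + F(H(10, -2))) = (4 - 19061)*(-28916 + 59) = -19057*(-28857) = 549927849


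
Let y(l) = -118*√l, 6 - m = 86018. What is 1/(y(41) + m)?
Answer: -21503/1849373315 + 59*√41/3698746630 ≈ -1.1525e-5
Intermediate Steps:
m = -86012 (m = 6 - 1*86018 = 6 - 86018 = -86012)
1/(y(41) + m) = 1/(-118*√41 - 86012) = 1/(-86012 - 118*√41)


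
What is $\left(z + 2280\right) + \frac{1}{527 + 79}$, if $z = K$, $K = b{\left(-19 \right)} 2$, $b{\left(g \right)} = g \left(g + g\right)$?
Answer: $\frac{2256745}{606} \approx 3724.0$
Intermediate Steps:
$b{\left(g \right)} = 2 g^{2}$ ($b{\left(g \right)} = g 2 g = 2 g^{2}$)
$K = 1444$ ($K = 2 \left(-19\right)^{2} \cdot 2 = 2 \cdot 361 \cdot 2 = 722 \cdot 2 = 1444$)
$z = 1444$
$\left(z + 2280\right) + \frac{1}{527 + 79} = \left(1444 + 2280\right) + \frac{1}{527 + 79} = 3724 + \frac{1}{606} = \frac{2256745}{606}$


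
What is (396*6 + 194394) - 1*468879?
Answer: -272109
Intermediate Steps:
(396*6 + 194394) - 1*468879 = (2376 + 194394) - 468879 = 196770 - 468879 = -272109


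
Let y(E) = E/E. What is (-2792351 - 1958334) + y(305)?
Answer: -4750684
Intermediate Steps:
y(E) = 1
(-2792351 - 1958334) + y(305) = (-2792351 - 1958334) + 1 = -4750685 + 1 = -4750684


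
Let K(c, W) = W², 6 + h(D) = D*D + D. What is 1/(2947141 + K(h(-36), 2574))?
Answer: 1/9572617 ≈ 1.0446e-7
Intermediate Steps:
h(D) = -6 + D + D² (h(D) = -6 + (D*D + D) = -6 + (D² + D) = -6 + (D + D²) = -6 + D + D²)
1/(2947141 + K(h(-36), 2574)) = 1/(2947141 + 2574²) = 1/(2947141 + 6625476) = 1/9572617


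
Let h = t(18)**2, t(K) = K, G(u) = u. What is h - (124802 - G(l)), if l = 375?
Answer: -124103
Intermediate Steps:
h = 324 (h = 18**2 = 324)
h - (124802 - G(l)) = 324 - (124802 - 1*375) = 324 - (124802 - 375) = 324 - 1*124427 = 324 - 124427 = -124103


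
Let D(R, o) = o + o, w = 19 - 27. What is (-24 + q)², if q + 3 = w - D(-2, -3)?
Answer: 841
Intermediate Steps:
w = -8
D(R, o) = 2*o
q = -5 (q = -3 + (-8 - 2*(-3)) = -3 + (-8 - 1*(-6)) = -3 + (-8 + 6) = -3 - 2 = -5)
(-24 + q)² = (-24 - 5)² = (-29)² = 841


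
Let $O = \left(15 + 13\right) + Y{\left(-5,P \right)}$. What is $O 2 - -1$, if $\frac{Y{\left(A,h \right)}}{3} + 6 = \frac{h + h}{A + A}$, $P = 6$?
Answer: $\frac{69}{5} \approx 13.8$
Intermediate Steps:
$Y{\left(A,h \right)} = -18 + \frac{3 h}{A}$ ($Y{\left(A,h \right)} = -18 + 3 \frac{h + h}{A + A} = -18 + 3 \frac{2 h}{2 A} = -18 + 3 \cdot 2 h \frac{1}{2 A} = -18 + 3 \frac{h}{A} = -18 + \frac{3 h}{A}$)
$O = \frac{32}{5}$ ($O = \left(15 + 13\right) - \left(18 - \frac{18}{-5}\right) = 28 - \left(18 - - \frac{18}{5}\right) = 28 - \frac{108}{5} = \frac{32}{5} \approx 6.4$)
$O 2 - -1 = \frac{32}{5} \cdot 2 - -1 = \frac{64}{5} + \left(-21 + 22\right) = \frac{64}{5} + 1 = \frac{69}{5}$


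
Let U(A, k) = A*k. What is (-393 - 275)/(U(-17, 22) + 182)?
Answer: 167/48 ≈ 3.4792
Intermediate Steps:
(-393 - 275)/(U(-17, 22) + 182) = (-393 - 275)/(-17*22 + 182) = -668/(-374 + 182) = -668/(-192) = -668*(-1/192) = 167/48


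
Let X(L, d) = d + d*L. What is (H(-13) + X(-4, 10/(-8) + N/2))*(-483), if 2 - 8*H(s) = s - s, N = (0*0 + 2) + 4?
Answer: 2415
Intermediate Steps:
N = 6 (N = (0 + 2) + 4 = 2 + 4 = 6)
H(s) = ¼ (H(s) = ¼ - (s - s)/8 = ¼ - ⅛*0 = ¼ + 0 = ¼)
X(L, d) = d + L*d
(H(-13) + X(-4, 10/(-8) + N/2))*(-483) = (¼ + (10/(-8) + 6/2)*(1 - 4))*(-483) = (¼ + (10*(-⅛) + 6*(½))*(-3))*(-483) = (¼ + (-5/4 + 3)*(-3))*(-483) = (¼ + (7/4)*(-3))*(-483) = (¼ - 21/4)*(-483) = -5*(-483) = 2415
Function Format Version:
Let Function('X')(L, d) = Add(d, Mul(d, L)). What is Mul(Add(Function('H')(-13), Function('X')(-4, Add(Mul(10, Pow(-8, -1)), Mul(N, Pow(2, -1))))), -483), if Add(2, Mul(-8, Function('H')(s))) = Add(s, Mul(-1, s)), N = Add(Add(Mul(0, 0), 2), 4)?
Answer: 2415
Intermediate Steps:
N = 6 (N = Add(Add(0, 2), 4) = Add(2, 4) = 6)
Function('H')(s) = Rational(1, 4) (Function('H')(s) = Add(Rational(1, 4), Mul(Rational(-1, 8), Add(s, Mul(-1, s)))) = Add(Rational(1, 4), Mul(Rational(-1, 8), 0)) = Add(Rational(1, 4), 0) = Rational(1, 4))
Function('X')(L, d) = Add(d, Mul(L, d))
Mul(Add(Function('H')(-13), Function('X')(-4, Add(Mul(10, Pow(-8, -1)), Mul(N, Pow(2, -1))))), -483) = Mul(Add(Rational(1, 4), Mul(Add(Mul(10, Pow(-8, -1)), Mul(6, Pow(2, -1))), Add(1, -4))), -483) = Mul(Add(Rational(1, 4), Mul(Add(Mul(10, Rational(-1, 8)), Mul(6, Rational(1, 2))), -3)), -483) = Mul(Add(Rational(1, 4), Mul(Add(Rational(-5, 4), 3), -3)), -483) = Mul(Add(Rational(1, 4), Mul(Rational(7, 4), -3)), -483) = Mul(Add(Rational(1, 4), Rational(-21, 4)), -483) = Mul(-5, -483) = 2415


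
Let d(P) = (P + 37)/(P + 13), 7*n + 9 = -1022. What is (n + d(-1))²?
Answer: 1020100/49 ≈ 20818.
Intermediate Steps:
n = -1031/7 (n = -9/7 + (⅐)*(-1022) = -9/7 - 146 = -1031/7 ≈ -147.29)
d(P) = (37 + P)/(13 + P)
(n + d(-1))² = (-1031/7 + (37 - 1)/(13 - 1))² = (-1031/7 + 36/12)² = (-1031/7 + (1/12)*36)² = (-1031/7 + 3)² = (-1010/7)² = 1020100/49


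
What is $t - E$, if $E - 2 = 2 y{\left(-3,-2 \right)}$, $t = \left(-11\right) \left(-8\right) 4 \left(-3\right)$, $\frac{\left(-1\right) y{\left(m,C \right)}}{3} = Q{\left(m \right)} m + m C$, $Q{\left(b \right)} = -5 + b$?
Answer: $-878$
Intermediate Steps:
$y{\left(m,C \right)} = - 3 C m - 3 m \left(-5 + m\right)$ ($y{\left(m,C \right)} = - 3 \left(\left(-5 + m\right) m + m C\right) = - 3 \left(m \left(-5 + m\right) + C m\right) = - 3 \left(C m + m \left(-5 + m\right)\right) = - 3 C m - 3 m \left(-5 + m\right)$)
$t = -1056$ ($t = 88 \left(-12\right) = -1056$)
$E = -178$ ($E = 2 + 2 \cdot 3 \left(-3\right) \left(5 - -2 - -3\right) = 2 + 2 \cdot 3 \left(-3\right) \left(5 + 2 + 3\right) = 2 + 2 \cdot 3 \left(-3\right) 10 = 2 + 2 \left(-90\right) = 2 - 180 = -178$)
$t - E = -1056 - -178 = -1056 + 178 = -878$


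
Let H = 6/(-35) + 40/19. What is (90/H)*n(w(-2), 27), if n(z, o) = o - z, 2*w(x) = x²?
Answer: 748125/643 ≈ 1163.5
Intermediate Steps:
w(x) = x²/2
H = 1286/665 (H = 6*(-1/35) + 40*(1/19) = -6/35 + 40/19 = 1286/665 ≈ 1.9338)
(90/H)*n(w(-2), 27) = (90/(1286/665))*(27 - (-2)²/2) = (90*(665/1286))*(27 - 4/2) = 29925*(27 - 1*2)/643 = 29925*(27 - 2)/643 = (29925/643)*25 = 748125/643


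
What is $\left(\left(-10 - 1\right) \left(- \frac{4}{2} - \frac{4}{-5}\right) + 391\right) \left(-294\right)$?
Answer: $- \frac{594174}{5} \approx -1.1883 \cdot 10^{5}$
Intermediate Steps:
$\left(\left(-10 - 1\right) \left(- \frac{4}{2} - \frac{4}{-5}\right) + 391\right) \left(-294\right) = \left(- 11 \left(\left(-4\right) \frac{1}{2} - - \frac{4}{5}\right) + 391\right) \left(-294\right) = \left(- 11 \left(-2 + \frac{4}{5}\right) + 391\right) \left(-294\right) = \left(\left(-11\right) \left(- \frac{6}{5}\right) + 391\right) \left(-294\right) = \left(\frac{66}{5} + 391\right) \left(-294\right) = \frac{2021}{5} \left(-294\right) = - \frac{594174}{5}$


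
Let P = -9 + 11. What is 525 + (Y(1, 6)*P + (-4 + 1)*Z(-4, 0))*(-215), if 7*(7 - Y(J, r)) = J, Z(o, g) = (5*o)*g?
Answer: -16965/7 ≈ -2423.6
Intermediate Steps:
Z(o, g) = 5*g*o
Y(J, r) = 7 - J/7
P = 2
525 + (Y(1, 6)*P + (-4 + 1)*Z(-4, 0))*(-215) = 525 + ((7 - ⅐*1)*2 + (-4 + 1)*(5*0*(-4)))*(-215) = 525 + ((7 - ⅐)*2 - 3*0)*(-215) = 525 + ((48/7)*2 + 0)*(-215) = 525 + (96/7 + 0)*(-215) = 525 + (96/7)*(-215) = 525 - 20640/7 = -16965/7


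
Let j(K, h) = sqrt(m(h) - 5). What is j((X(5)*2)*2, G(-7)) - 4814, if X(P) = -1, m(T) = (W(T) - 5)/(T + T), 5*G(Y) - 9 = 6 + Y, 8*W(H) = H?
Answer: -4814 + I*sqrt(26)/2 ≈ -4814.0 + 2.5495*I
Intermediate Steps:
W(H) = H/8
G(Y) = 3 + Y/5 (G(Y) = 9/5 + (6 + Y)/5 = 9/5 + (6/5 + Y/5) = 3 + Y/5)
m(T) = (-5 + T/8)/(2*T) (m(T) = (T/8 - 5)/(T + T) = (-5 + T/8)/((2*T)) = (-5 + T/8)*(1/(2*T)) = (-5 + T/8)/(2*T))
j(K, h) = sqrt(-5 + (-40 + h)/(16*h)) (j(K, h) = sqrt((-40 + h)/(16*h) - 5) = sqrt(-5 + (-40 + h)/(16*h)))
j((X(5)*2)*2, G(-7)) - 4814 = sqrt(-79 - 40/(3 + (1/5)*(-7)))/4 - 4814 = sqrt(-79 - 40/(3 - 7/5))/4 - 4814 = sqrt(-79 - 40/8/5)/4 - 4814 = sqrt(-79 - 40*5/8)/4 - 4814 = sqrt(-79 - 25)/4 - 4814 = sqrt(-104)/4 - 4814 = (2*I*sqrt(26))/4 - 4814 = I*sqrt(26)/2 - 4814 = -4814 + I*sqrt(26)/2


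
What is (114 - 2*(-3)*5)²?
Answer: 20736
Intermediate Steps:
(114 - 2*(-3)*5)² = (114 + 6*5)² = (114 + 30)² = 144² = 20736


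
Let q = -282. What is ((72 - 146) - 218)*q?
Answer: 82344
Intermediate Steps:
((72 - 146) - 218)*q = ((72 - 146) - 218)*(-282) = (-74 - 218)*(-282) = -292*(-282) = 82344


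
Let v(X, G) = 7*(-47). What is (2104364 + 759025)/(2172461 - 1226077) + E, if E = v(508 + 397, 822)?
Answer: -308496947/946384 ≈ -325.97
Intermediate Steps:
v(X, G) = -329
E = -329
(2104364 + 759025)/(2172461 - 1226077) + E = (2104364 + 759025)/(2172461 - 1226077) - 329 = 2863389/946384 - 329 = -308496947/946384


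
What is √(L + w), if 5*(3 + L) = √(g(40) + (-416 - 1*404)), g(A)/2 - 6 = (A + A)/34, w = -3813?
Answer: √(-27570600 + 170*I*√58038)/85 ≈ 0.045881 + 61.774*I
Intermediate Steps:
g(A) = 12 + 2*A/17 (g(A) = 12 + 2*((A + A)/34) = 12 + 2*((2*A)*(1/34)) = 12 + 2*(A/17) = 12 + 2*A/17)
L = -3 + 2*I*√58038/85 (L = -3 + √((12 + (2/17)*40) + (-416 - 1*404))/5 = -3 + √((12 + 80/17) + (-416 - 404))/5 = -3 + √(284/17 - 820)/5 = -3 + √(-13656/17)/5 = -3 + (2*I*√58038/17)/5 = -3 + 2*I*√58038/85 ≈ -3.0 + 5.6685*I)
√(L + w) = √((-3 + 2*I*√58038/85) - 3813) = √(-3816 + 2*I*√58038/85)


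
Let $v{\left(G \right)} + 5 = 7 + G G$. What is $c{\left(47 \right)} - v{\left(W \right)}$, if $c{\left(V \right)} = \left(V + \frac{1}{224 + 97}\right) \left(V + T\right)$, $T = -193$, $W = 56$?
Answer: $- \frac{3210146}{321} \approx -10000.0$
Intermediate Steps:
$v{\left(G \right)} = 2 + G^{2}$ ($v{\left(G \right)} = -5 + \left(7 + G G\right) = -5 + \left(7 + G^{2}\right) = 2 + G^{2}$)
$c{\left(V \right)} = \left(-193 + V\right) \left(\frac{1}{321} + V\right)$ ($c{\left(V \right)} = \left(V + \frac{1}{224 + 97}\right) \left(V - 193\right) = \left(V + \frac{1}{321}\right) \left(-193 + V\right) = \left(\frac{1}{321} + V\right) \left(-193 + V\right) = \left(-193 + V\right) \left(\frac{1}{321} + V\right)$)
$c{\left(47 \right)} - v{\left(W \right)} = \left(- \frac{193}{321} + 47^{2} - \frac{2911744}{321}\right) - \left(2 + 56^{2}\right) = \left(- \frac{193}{321} + 2209 - \frac{2911744}{321}\right) - \left(2 + 3136\right) = - \frac{2202848}{321} - 3138 = - \frac{3210146}{321}$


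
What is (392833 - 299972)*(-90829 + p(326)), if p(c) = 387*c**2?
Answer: 3810828139363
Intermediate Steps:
(392833 - 299972)*(-90829 + p(326)) = (392833 - 299972)*(-90829 + 387*326**2) = 92861*(-90829 + 387*106276) = 92861*(-90829 + 41128812) = 92861*41037983 = 3810828139363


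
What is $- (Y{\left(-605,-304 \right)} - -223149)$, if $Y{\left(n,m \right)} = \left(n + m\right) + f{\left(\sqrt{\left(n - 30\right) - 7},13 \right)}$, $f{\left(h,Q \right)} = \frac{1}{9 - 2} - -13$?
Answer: $- \frac{1555772}{7} \approx -2.2225 \cdot 10^{5}$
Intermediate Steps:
$f{\left(h,Q \right)} = \frac{92}{7}$ ($f{\left(h,Q \right)} = \frac{1}{7} + 13 = \frac{92}{7}$)
$Y{\left(n,m \right)} = \frac{92}{7} + m + n$ ($Y{\left(n,m \right)} = \left(n + m\right) + \frac{92}{7} = \left(m + n\right) + \frac{92}{7} = \frac{92}{7} + m + n$)
$- (Y{\left(-605,-304 \right)} - -223149) = - (\left(\frac{92}{7} - 304 - 605\right) - -223149) = - (- \frac{6271}{7} + 223149) = \left(-1\right) \frac{1555772}{7} = - \frac{1555772}{7}$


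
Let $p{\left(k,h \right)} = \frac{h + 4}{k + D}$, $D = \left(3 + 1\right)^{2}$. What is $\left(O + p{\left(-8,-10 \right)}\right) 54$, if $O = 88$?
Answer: $\frac{9423}{2} \approx 4711.5$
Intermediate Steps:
$D = 16$ ($D = 4^{2} = 16$)
$p{\left(k,h \right)} = \frac{4 + h}{16 + k}$ ($p{\left(k,h \right)} = \frac{h + 4}{k + 16} = \frac{4 + h}{16 + k}$)
$\left(O + p{\left(-8,-10 \right)}\right) 54 = \left(88 + \frac{4 - 10}{16 - 8}\right) 54 = \left(88 + \frac{1}{8} \left(-6\right)\right) 54 = \left(88 - \frac{3}{4}\right) 54 = \frac{349}{4} \cdot 54 = \frac{9423}{2}$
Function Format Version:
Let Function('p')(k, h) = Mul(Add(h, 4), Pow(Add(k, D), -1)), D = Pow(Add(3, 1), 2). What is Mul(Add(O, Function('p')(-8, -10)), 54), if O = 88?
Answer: Rational(9423, 2) ≈ 4711.5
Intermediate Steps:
D = 16 (D = Pow(4, 2) = 16)
Function('p')(k, h) = Mul(Pow(Add(16, k), -1), Add(4, h)) (Function('p')(k, h) = Mul(Add(h, 4), Pow(Add(k, 16), -1)) = Mul(Add(4, h), Pow(Add(16, k), -1)) = Mul(Pow(Add(16, k), -1), Add(4, h)))
Mul(Add(O, Function('p')(-8, -10)), 54) = Mul(Add(88, Mul(Pow(Add(16, -8), -1), Add(4, -10))), 54) = Mul(Add(88, Mul(Pow(8, -1), -6)), 54) = Mul(Add(88, Mul(Rational(1, 8), -6)), 54) = Mul(Add(88, Rational(-3, 4)), 54) = Mul(Rational(349, 4), 54) = Rational(9423, 2)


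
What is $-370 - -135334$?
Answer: $134964$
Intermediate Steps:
$-370 - -135334 = -370 + 135334 = 134964$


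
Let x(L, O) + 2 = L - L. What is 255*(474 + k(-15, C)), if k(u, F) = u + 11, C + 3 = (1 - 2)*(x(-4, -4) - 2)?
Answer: 119850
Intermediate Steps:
x(L, O) = -2 (x(L, O) = -2 + (L - L) = -2 + 0 = -2)
C = 1 (C = -3 + (1 - 2)*(-2 - 2) = -3 - 1*(-4) = -3 + 4 = 1)
k(u, F) = 11 + u
255*(474 + k(-15, C)) = 255*(474 + (11 - 15)) = 255*(474 - 4) = 255*470 = 119850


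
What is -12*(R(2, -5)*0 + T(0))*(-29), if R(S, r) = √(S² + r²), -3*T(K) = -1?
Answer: 116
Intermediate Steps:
T(K) = ⅓ (T(K) = -⅓*(-1) = ⅓)
-12*(R(2, -5)*0 + T(0))*(-29) = -12*(√(2² + (-5)²)*0 + ⅓)*(-29) = -12*(√(4 + 25)*0 + ⅓)*(-29) = -12*(√29*0 + ⅓)*(-29) = -12*(0 + ⅓)*(-29) = -4*(-29) = -12*(-29/3) = 116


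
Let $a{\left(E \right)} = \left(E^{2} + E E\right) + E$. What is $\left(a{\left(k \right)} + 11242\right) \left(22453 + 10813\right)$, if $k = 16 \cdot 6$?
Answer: $990328820$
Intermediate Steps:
$k = 96$
$a{\left(E \right)} = E + 2 E^{2}$ ($a{\left(E \right)} = \left(E^{2} + E^{2}\right) + E = 2 E^{2} + E = E + 2 E^{2}$)
$\left(a{\left(k \right)} + 11242\right) \left(22453 + 10813\right) = \left(96 \left(1 + 2 \cdot 96\right) + 11242\right) \left(22453 + 10813\right) = \left(96 \left(1 + 192\right) + 11242\right) 33266 = \left(96 \cdot 193 + 11242\right) 33266 = \left(18528 + 11242\right) 33266 = 29770 \cdot 33266 = 990328820$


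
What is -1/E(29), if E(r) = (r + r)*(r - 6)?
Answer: -1/1334 ≈ -0.00074963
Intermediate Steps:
E(r) = 2*r*(-6 + r) (E(r) = (2*r)*(-6 + r) = 2*r*(-6 + r))
-1/E(29) = -1/(2*29*(-6 + 29)) = -1/(2*29*23) = -1/1334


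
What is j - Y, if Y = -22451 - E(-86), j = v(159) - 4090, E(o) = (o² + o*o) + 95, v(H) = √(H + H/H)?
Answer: 33248 + 4*√10 ≈ 33261.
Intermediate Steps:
v(H) = √(1 + H) (v(H) = √(H + 1) = √(1 + H))
E(o) = 95 + 2*o² (E(o) = (o² + o²) + 95 = 2*o² + 95 = 95 + 2*o²)
j = -4090 + 4*√10 (j = √(1 + 159) - 4090 = √160 - 4090 = 4*√10 - 4090 = -4090 + 4*√10 ≈ -4077.4)
Y = -37338 (Y = -22451 - (95 + 2*(-86)²) = -22451 - (95 + 2*7396) = -22451 - (95 + 14792) = -22451 - 1*14887 = -22451 - 14887 = -37338)
j - Y = (-4090 + 4*√10) - 1*(-37338) = (-4090 + 4*√10) + 37338 = 33248 + 4*√10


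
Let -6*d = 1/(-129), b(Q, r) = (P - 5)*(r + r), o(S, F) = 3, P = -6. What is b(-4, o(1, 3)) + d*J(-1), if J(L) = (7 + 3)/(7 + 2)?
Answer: -229873/3483 ≈ -65.999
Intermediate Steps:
J(L) = 10/9
b(Q, r) = -22*r (b(Q, r) = (-6 - 5)*(r + r) = -22*r)
d = 1/774 (d = -⅙/(-129) = -⅙*(-1/129) = 1/774 ≈ 0.0012920)
b(-4, o(1, 3)) + d*J(-1) = -22*3 + (1/774)*(10/9) = -66 + 5/3483 = -229873/3483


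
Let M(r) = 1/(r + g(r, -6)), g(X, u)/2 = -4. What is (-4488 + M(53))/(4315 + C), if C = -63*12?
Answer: -201959/160155 ≈ -1.2610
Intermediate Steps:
g(X, u) = -8 (g(X, u) = 2*(-4) = -8)
M(r) = 1/(-8 + r) (M(r) = 1/(r - 8) = 1/(-8 + r))
C = -756
(-4488 + M(53))/(4315 + C) = (-4488 + 1/(-8 + 53))/(4315 - 756) = (-4488 + 1/45)/3559 = (-4488 + 1/45)*(1/3559) = -201959/45*1/3559 = -201959/160155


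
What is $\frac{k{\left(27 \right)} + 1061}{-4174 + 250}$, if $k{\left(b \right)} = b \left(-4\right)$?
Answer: $- \frac{953}{3924} \approx -0.24286$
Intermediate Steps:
$k{\left(b \right)} = - 4 b$
$\frac{k{\left(27 \right)} + 1061}{-4174 + 250} = \frac{\left(-4\right) 27 + 1061}{-4174 + 250} = \frac{-108 + 1061}{-3924} = 953 \left(- \frac{1}{3924}\right) = - \frac{953}{3924}$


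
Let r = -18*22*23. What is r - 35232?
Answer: -44340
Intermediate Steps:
r = -9108 (r = -396*23 = -9108)
r - 35232 = -9108 - 35232 = -44340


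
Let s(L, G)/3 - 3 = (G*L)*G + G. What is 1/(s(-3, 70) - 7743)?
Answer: -1/51624 ≈ -1.9371e-5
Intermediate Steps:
s(L, G) = 9 + 3*G + 3*L*G² (s(L, G) = 9 + 3*((G*L)*G + G) = 9 + 3*(L*G² + G) = 9 + 3*(G + L*G²) = 9 + (3*G + 3*L*G²) = 9 + 3*G + 3*L*G²)
1/(s(-3, 70) - 7743) = 1/((9 + 3*70 + 3*(-3)*70²) - 7743) = 1/((9 + 210 + 3*(-3)*4900) - 7743) = 1/((9 + 210 - 44100) - 7743) = 1/(-43881 - 7743) = 1/(-51624) = -1/51624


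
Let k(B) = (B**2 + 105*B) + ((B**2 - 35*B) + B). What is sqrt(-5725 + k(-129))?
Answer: sqrt(18398) ≈ 135.64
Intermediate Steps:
k(B) = 2*B**2 + 71*B (k(B) = (B**2 + 105*B) + (B**2 - 34*B) = 2*B**2 + 71*B)
sqrt(-5725 + k(-129)) = sqrt(-5725 - 129*(71 + 2*(-129))) = sqrt(-5725 - 129*(71 - 258)) = sqrt(-5725 - 129*(-187)) = sqrt(-5725 + 24123) = sqrt(18398)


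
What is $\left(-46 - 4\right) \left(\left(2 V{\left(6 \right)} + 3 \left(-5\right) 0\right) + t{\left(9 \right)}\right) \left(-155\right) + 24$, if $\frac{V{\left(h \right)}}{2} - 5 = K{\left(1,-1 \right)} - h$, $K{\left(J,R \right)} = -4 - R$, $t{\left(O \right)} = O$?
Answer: $-54226$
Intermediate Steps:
$V{\left(h \right)} = 4 - 2 h$ ($V{\left(h \right)} = 10 + 2 \left(\left(-4 - -1\right) - h\right) = 10 + 2 \left(\left(-4 + 1\right) - h\right) = 10 + 2 \left(-3 - h\right) = 10 - \left(6 + 2 h\right) = 4 - 2 h$)
$\left(-46 - 4\right) \left(\left(2 V{\left(6 \right)} + 3 \left(-5\right) 0\right) + t{\left(9 \right)}\right) \left(-155\right) + 24 = \left(-46 - 4\right) \left(\left(2 \left(4 - 12\right) + 3 \left(-5\right) 0\right) + 9\right) \left(-155\right) + 24 = - 50 \left(\left(2 \left(4 - 12\right) - 0\right) + 9\right) \left(-155\right) + 24 = - 50 \left(\left(2 \left(-8\right) + 0\right) + 9\right) \left(-155\right) + 24 = - 50 \left(\left(-16 + 0\right) + 9\right) \left(-155\right) + 24 = - 50 \left(-16 + 9\right) \left(-155\right) + 24 = \left(-50\right) \left(-7\right) \left(-155\right) + 24 = 350 \left(-155\right) + 24 = -54250 + 24 = -54226$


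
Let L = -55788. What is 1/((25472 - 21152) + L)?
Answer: -1/51468 ≈ -1.9430e-5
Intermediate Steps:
1/((25472 - 21152) + L) = 1/((25472 - 21152) - 55788) = 1/(4320 - 55788) = 1/(-51468) = -1/51468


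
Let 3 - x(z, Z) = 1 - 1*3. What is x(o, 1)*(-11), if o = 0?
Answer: -55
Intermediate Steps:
x(z, Z) = 5 (x(z, Z) = 3 - (1 - 1*3) = 3 - (1 - 3) = 3 - 1*(-2) = 3 + 2 = 5)
x(o, 1)*(-11) = 5*(-11) = -55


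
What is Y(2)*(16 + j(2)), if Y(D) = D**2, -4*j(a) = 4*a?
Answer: 56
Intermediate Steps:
j(a) = -a
Y(2)*(16 + j(2)) = 2**2*(16 - 1*2) = 4*(16 - 2) = 4*14 = 56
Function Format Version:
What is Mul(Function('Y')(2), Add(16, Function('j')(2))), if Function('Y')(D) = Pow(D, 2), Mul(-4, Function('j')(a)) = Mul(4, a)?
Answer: 56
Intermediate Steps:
Function('j')(a) = Mul(-1, a) (Function('j')(a) = Mul(Rational(-1, 4), Mul(4, a)) = Mul(-1, a))
Mul(Function('Y')(2), Add(16, Function('j')(2))) = Mul(Pow(2, 2), Add(16, Mul(-1, 2))) = Mul(4, Add(16, -2)) = Mul(4, 14) = 56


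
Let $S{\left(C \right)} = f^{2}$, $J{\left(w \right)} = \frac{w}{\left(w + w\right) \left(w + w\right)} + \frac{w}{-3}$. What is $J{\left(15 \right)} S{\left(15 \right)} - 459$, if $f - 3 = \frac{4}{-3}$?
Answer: $- \frac{51067}{108} \approx -472.84$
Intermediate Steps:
$f = \frac{5}{3}$ ($f = 3 + \frac{4}{-3} = 3 + 4 \left(- \frac{1}{3}\right) = 3 - \frac{4}{3} = \frac{5}{3} \approx 1.6667$)
$J{\left(w \right)} = - \frac{w}{3} + \frac{1}{4 w}$ ($J{\left(w \right)} = \frac{w}{2 w 2 w} + w \left(- \frac{1}{3}\right) = \frac{w}{4 w^{2}} - \frac{w}{3} = w \frac{1}{4 w^{2}} - \frac{w}{3} = \frac{1}{4 w} - \frac{w}{3} = - \frac{w}{3} + \frac{1}{4 w}$)
$S{\left(C \right)} = \frac{25}{9}$ ($S{\left(C \right)} = \left(\frac{5}{3}\right)^{2} = \frac{25}{9}$)
$J{\left(15 \right)} S{\left(15 \right)} - 459 = \left(\left(- \frac{1}{3}\right) 15 + \frac{1}{4 \cdot 15}\right) \frac{25}{9} - 459 = \left(-5 + \frac{1}{4} \cdot \frac{1}{15}\right) \frac{25}{9} - 459 = \left(-5 + \frac{1}{60}\right) \frac{25}{9} - 459 = \left(- \frac{299}{60}\right) \frac{25}{9} - 459 = - \frac{1495}{108} - 459 = - \frac{51067}{108}$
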